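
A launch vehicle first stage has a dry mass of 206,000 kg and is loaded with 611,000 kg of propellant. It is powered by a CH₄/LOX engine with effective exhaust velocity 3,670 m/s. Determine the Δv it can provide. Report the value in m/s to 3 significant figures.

Δv ≈ 5060 m/s

m₀ = m_dry + m_prop = 206,000 + 611,000 = 817,000 kg.
Δv = v_e · ln(m₀/m_f) = 3670.0 × ln(3.966) = 3670.0 × 1.3778 ≈ 5056.4 m/s.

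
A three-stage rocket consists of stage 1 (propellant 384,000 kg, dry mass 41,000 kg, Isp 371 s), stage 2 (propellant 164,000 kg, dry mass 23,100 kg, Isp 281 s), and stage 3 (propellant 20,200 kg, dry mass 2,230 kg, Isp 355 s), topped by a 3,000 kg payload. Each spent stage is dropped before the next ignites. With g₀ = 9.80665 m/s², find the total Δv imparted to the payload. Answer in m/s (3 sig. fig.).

Δv ≈ 12900 m/s

Ignition mass of stage 1 = 384,000+41,000 + 164,000+23,100 + 20,200+2,230 + 3,000 = 637,530 kg.
Stage 1: m₀ = 637,530 kg, m_f = 637,530 − 384,000 = 253,530 kg; Δv = 371×9.80665×ln(2.515) = 3638.3×0.9221 ≈ 3355 m/s.
Stage 2: m₀ = 212,530 kg, m_f = 212,530 − 164,000 = 48,530 kg; Δv = 281×9.80665×ln(4.379) = 2755.7×1.4769 ≈ 4070 m/s.
Stage 3: m₀ = 25,430 kg, m_f = 25,430 − 20,200 = 5,230 kg; Δv = 355×9.80665×ln(4.862) = 3481.4×1.5815 ≈ 5506 m/s.
Total Δv = 3355 + 4070 + 5506 = 12931 m/s.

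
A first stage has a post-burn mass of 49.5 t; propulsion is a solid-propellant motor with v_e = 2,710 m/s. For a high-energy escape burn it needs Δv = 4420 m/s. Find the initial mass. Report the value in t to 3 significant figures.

initial mass ≈ 253 t

Rocket equation: m₀/m_f = exp(Δv / v_e) = exp(4420 / 2710.0) = exp(1.6310) = 5.1090.
m₀ = m_f × 5.1090 = 49.5 × 5.1090 = 252.896 t.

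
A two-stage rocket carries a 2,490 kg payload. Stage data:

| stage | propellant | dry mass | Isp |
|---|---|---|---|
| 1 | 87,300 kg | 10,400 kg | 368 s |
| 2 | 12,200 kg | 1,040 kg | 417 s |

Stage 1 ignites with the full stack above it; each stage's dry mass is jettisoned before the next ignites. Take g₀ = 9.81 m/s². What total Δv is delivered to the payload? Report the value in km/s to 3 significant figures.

Δv ≈ 11.4 km/s

Ignition mass of stage 1 = 87,300+10,400 + 12,200+1,040 + 2,490 = 113,430 kg.
Stage 1: m₀ = 113,430 kg, m_f = 113,430 − 87,300 = 26,130 kg; Δv = 368×9.81×ln(4.341) = 3610.1×1.4681 ≈ 5300 m/s.
Stage 2: m₀ = 15,730 kg, m_f = 15,730 − 12,200 = 3,530 kg; Δv = 417×9.81×ln(4.456) = 4090.8×1.4943 ≈ 6113 m/s.
Total Δv = 5300 + 6113 = 11413 m/s.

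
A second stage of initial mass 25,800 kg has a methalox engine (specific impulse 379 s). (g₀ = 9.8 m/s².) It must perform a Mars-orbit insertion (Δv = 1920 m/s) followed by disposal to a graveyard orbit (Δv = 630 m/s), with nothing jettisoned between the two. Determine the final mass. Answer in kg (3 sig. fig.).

v_e = Isp · g₀ = 379 × 9.8 = 3714.2 m/s.
After the first burn: m = 25800 × exp(−1920/3714.2) = 25800 × 0.59635 = 15,385.8 kg.
After the second burn: m = 15,385.8 × exp(−630/3714.2) = 15,385.8 × 0.84399 = 12,985.5 kg.

final mass ≈ 13000 kg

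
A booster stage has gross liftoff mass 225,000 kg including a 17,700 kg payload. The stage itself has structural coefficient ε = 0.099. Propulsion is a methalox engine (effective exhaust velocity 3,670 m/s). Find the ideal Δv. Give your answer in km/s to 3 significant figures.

Stage wet mass = m₀ − payload = 225,000 − 17,700 = 207,300 kg.
Stage dry mass = ε × stage wet mass = 0.099 × 207,300 = 20,522.7 kg.
Burnout mass m_f = stage dry + payload = 20,522.7 + 17,700 = 38,222.7 kg.
Rocket equation: Δv = v_e · ln(225,000/38,222.7) = 3670.0 × ln(5.887) = 3670.0 × 1.7727 ≈ 6506 m/s.

Δv ≈ 6.51 km/s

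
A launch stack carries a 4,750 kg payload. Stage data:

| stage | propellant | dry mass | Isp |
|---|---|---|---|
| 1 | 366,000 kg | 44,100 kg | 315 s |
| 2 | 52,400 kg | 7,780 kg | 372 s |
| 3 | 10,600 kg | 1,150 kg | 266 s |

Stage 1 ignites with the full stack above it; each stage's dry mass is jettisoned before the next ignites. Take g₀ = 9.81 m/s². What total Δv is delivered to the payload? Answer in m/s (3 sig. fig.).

Ignition mass of stage 1 = 366,000+44,100 + 52,400+7,780 + 10,600+1,150 + 4,750 = 486,780 kg.
Stage 1: m₀ = 486,780 kg, m_f = 486,780 − 366,000 = 120,780 kg; Δv = 315×9.81×ln(4.03) = 3090.2×1.3938 ≈ 4307 m/s.
Stage 2: m₀ = 76,680 kg, m_f = 76,680 − 52,400 = 24,280 kg; Δv = 372×9.81×ln(3.158) = 3649.3×1.1500 ≈ 4197 m/s.
Stage 3: m₀ = 16,500 kg, m_f = 16,500 − 10,600 = 5,900 kg; Δv = 266×9.81×ln(2.797) = 2609.5×1.0284 ≈ 2684 m/s.
Total Δv = 4307 + 4197 + 2684 = 11188 m/s.

Δv ≈ 11200 m/s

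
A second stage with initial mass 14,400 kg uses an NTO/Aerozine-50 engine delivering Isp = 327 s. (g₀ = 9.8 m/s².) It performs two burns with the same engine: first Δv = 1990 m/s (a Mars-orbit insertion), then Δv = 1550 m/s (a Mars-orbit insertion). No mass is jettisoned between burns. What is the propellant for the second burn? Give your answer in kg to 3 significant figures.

v_e = Isp · g₀ = 327 × 9.8 = 3204.6 m/s.
After the first burn: m = 14400 × exp(−1990/3204.6) = 14400 × 0.53742 = 7,738.85 kg.
After the second burn: m = 7,738.85 × exp(−1550/3204.6) = 7,738.85 × 0.61651 = 4,771.08 kg.
Second-burn propellant = 7,738.85 − 4,771.08 = 2,967.77 kg.

propellant for the second burn ≈ 2970 kg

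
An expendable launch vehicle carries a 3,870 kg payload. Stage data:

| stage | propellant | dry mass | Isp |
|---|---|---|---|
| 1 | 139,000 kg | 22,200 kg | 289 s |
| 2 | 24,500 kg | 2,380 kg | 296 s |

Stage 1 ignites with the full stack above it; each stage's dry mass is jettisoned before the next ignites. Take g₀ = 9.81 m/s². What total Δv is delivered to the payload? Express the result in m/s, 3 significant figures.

Ignition mass of stage 1 = 139,000+22,200 + 24,500+2,380 + 3,870 = 191,950 kg.
Stage 1: m₀ = 191,950 kg, m_f = 191,950 − 139,000 = 52,950 kg; Δv = 289×9.81×ln(3.625) = 2835.1×1.2879 ≈ 3651 m/s.
Stage 2: m₀ = 30,750 kg, m_f = 30,750 − 24,500 = 6,250 kg; Δv = 296×9.81×ln(4.92) = 2903.8×1.5933 ≈ 4627 m/s.
Total Δv = 3651 + 4627 = 8278 m/s.

Δv ≈ 8280 m/s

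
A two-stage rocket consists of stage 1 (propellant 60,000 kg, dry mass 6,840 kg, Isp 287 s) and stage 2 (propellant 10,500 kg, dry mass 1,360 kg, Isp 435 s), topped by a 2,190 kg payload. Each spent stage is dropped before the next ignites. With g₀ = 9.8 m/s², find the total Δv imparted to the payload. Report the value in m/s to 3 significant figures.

Ignition mass of stage 1 = 60,000+6,840 + 10,500+1,360 + 2,190 = 80,890 kg.
Stage 1: m₀ = 80,890 kg, m_f = 80,890 − 60,000 = 20,890 kg; Δv = 287×9.8×ln(3.872) = 2812.6×1.3538 ≈ 3808 m/s.
Stage 2: m₀ = 14,050 kg, m_f = 14,050 − 10,500 = 3,550 kg; Δv = 435×9.8×ln(3.958) = 4263.0×1.3757 ≈ 5865 m/s.
Total Δv = 3808 + 5865 = 9673 m/s.

Δv ≈ 9670 m/s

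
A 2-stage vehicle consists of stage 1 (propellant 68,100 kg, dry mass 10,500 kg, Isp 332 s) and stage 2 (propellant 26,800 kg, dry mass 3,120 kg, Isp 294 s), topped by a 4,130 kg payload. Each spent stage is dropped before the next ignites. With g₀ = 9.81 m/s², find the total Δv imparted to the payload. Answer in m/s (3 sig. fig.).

Ignition mass of stage 1 = 68,100+10,500 + 26,800+3,120 + 4,130 = 112,650 kg.
Stage 1: m₀ = 112,650 kg, m_f = 112,650 − 68,100 = 44,550 kg; Δv = 332×9.81×ln(2.529) = 3256.9×0.9277 ≈ 3021 m/s.
Stage 2: m₀ = 34,050 kg, m_f = 34,050 − 26,800 = 7,250 kg; Δv = 294×9.81×ln(4.697) = 2884.1×1.5468 ≈ 4461 m/s.
Total Δv = 3021 + 4461 = 7482 m/s.

Δv ≈ 7480 m/s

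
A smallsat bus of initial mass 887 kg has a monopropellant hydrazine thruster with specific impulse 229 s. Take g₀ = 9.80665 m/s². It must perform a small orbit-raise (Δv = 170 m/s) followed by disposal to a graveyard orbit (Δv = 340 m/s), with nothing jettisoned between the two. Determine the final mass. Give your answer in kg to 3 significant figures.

final mass ≈ 707 kg

v_e = Isp · g₀ = 229 × 9.80665 = 2245.7 m/s.
After the first burn: m = 887 × exp(−170/2245.7) = 887 × 0.92709 = 822.329 kg.
After the second burn: m = 822.329 × exp(−340/2245.7) = 822.329 × 0.85950 = 706.792 kg.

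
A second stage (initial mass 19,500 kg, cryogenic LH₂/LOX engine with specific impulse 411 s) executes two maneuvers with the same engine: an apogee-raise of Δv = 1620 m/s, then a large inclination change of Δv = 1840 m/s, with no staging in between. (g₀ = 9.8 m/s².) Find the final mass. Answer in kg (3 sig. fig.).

final mass ≈ 8260 kg

v_e = Isp · g₀ = 411 × 9.8 = 4027.8 m/s.
After the first burn: m = 19500 × exp(−1620/4027.8) = 19500 × 0.66884 = 13,042.4 kg.
After the second burn: m = 13,042.4 × exp(−1840/4027.8) = 13,042.4 × 0.63329 = 8,259.62 kg.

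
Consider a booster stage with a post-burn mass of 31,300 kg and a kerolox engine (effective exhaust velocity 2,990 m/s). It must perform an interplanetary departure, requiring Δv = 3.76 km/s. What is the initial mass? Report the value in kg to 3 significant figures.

initial mass ≈ 110000 kg

Rocket equation: m₀/m_f = exp(Δv / v_e) = exp(3760 / 2990.0) = exp(1.2575) = 3.5167.
m₀ = m_f × 3.5167 = 31,300 × 3.5167 = 110,073 kg.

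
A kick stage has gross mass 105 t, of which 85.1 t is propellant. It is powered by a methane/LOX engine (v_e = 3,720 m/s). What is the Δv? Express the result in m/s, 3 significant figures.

Δv ≈ 6190 m/s

m_f = m₀ − m_prop = 105 − 85.1 = 19.9 t.
Δv = v_e · ln(m₀/m_f) = 3720.0 × ln(5.276) = 3720.0 × 1.6632 ≈ 6187.3 m/s.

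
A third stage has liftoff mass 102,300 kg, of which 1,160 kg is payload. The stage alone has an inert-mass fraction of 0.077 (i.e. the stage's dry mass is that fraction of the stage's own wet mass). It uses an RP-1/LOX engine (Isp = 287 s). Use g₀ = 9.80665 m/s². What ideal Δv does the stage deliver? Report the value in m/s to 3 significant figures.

Δv ≈ 6860 m/s

Stage wet mass = m₀ − payload = 102,300 − 1,160 = 101,140 kg.
Stage dry mass = ε × stage wet mass = 0.077 × 101,140 = 7,787.78 kg.
Burnout mass m_f = stage dry + payload = 7,787.78 + 1,160 = 8,947.78 kg.
v_e = Isp · g₀ = 287 × 9.80665 = 2814.5 m/s.
Δv = v_e · ln(102,300/8,947.78) = 2814.5 × ln(11.43) = 2814.5 × 2.4365 ≈ 6858 m/s.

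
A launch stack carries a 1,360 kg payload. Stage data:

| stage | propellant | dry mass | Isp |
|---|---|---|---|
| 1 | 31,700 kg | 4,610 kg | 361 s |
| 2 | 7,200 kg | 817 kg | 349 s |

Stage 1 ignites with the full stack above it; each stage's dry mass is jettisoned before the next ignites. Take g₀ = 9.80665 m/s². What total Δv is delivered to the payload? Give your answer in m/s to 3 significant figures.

Δv ≈ 9190 m/s

Ignition mass of stage 1 = 31,700+4,610 + 7,200+817 + 1,360 = 45,687 kg.
Stage 1: m₀ = 45,687 kg, m_f = 45,687 − 31,700 = 13,987 kg; Δv = 361×9.80665×ln(3.266) = 3540.2×1.1837 ≈ 4190 m/s.
Stage 2: m₀ = 9,377 kg, m_f = 9,377 − 7,200 = 2,177 kg; Δv = 349×9.80665×ln(4.307) = 3422.5×1.4603 ≈ 4998 m/s.
Total Δv = 4190 + 4998 = 9188 m/s.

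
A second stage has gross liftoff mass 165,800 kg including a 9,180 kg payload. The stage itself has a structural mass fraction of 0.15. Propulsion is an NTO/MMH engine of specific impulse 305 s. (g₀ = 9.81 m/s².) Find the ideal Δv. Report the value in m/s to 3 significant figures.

Δv ≈ 4860 m/s

Stage wet mass = m₀ − payload = 165,800 − 9,180 = 156,620 kg.
Stage dry mass = ε × stage wet mass = 0.15 × 156,620 = 23,493 kg.
Burnout mass m_f = stage dry + payload = 23,493 + 9,180 = 32,673 kg.
v_e = Isp · g₀ = 305 × 9.81 = 2992.1 m/s.
Δv = v_e · ln(165,800/32,673) = 2992.1 × ln(5.075) = 2992.1 × 1.6242 ≈ 4860 m/s.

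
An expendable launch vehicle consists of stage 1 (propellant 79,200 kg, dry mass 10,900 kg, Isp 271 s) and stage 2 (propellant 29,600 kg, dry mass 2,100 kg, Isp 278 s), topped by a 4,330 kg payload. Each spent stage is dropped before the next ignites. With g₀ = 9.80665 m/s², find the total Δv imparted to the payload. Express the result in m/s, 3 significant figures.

Ignition mass of stage 1 = 79,200+10,900 + 29,600+2,100 + 4,330 = 126,130 kg.
Stage 1: m₀ = 126,130 kg, m_f = 126,130 − 79,200 = 46,930 kg; Δv = 271×9.80665×ln(2.688) = 2657.6×0.9887 ≈ 2627 m/s.
Stage 2: m₀ = 36,030 kg, m_f = 36,030 − 29,600 = 6,430 kg; Δv = 278×9.80665×ln(5.603) = 2726.2×1.7234 ≈ 4698 m/s.
Total Δv = 2627 + 4698 = 7325 m/s.

Δv ≈ 7330 m/s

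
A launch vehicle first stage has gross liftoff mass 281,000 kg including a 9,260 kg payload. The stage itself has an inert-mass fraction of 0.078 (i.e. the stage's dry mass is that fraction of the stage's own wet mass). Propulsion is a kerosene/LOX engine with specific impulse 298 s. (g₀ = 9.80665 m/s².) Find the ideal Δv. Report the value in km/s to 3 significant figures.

Δv ≈ 6.49 km/s

Stage wet mass = m₀ − payload = 281,000 − 9,260 = 271,740 kg.
Stage dry mass = ε × stage wet mass = 0.078 × 271,740 = 21,195.7 kg.
Burnout mass m_f = stage dry + payload = 21,195.7 + 9,260 = 30,455.7 kg.
v_e = Isp · g₀ = 298 × 9.80665 = 2922.4 m/s.
Using Δv = v_e ln(m₀/m_f): Δv = v_e · ln(281,000/30,455.7) = 2922.4 × ln(9.227) = 2922.4 × 2.2221 ≈ 6494 m/s.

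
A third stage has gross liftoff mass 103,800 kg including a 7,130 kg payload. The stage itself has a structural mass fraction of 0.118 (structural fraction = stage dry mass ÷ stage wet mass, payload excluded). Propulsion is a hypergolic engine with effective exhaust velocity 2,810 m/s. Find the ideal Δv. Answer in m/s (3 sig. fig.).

Stage wet mass = m₀ − payload = 103,800 − 7,130 = 96,670 kg.
Stage dry mass = ε × stage wet mass = 0.118 × 96,670 = 11,407.1 kg.
Burnout mass m_f = stage dry + payload = 11,407.1 + 7,130 = 18,537.1 kg.
From the ideal rocket equation, Δv = v_e · ln(103,800/18,537.1) = 2810.0 × ln(5.6) = 2810.0 × 1.7227 ≈ 4841 m/s.

Δv ≈ 4840 m/s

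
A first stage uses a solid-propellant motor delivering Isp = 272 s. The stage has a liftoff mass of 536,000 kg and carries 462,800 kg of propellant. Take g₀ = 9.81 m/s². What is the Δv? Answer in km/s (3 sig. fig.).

Δv ≈ 5.31 km/s

v_e = Isp · g₀ = 272 × 9.81 = 2668.3 m/s.
m_f = m₀ − m_prop = 536,000 − 462,800 = 73,200 kg.
Δv = v_e · ln(m₀/m_f) = 2668.3 × ln(7.322) = 2668.3 × 1.9909 ≈ 5312.5 m/s.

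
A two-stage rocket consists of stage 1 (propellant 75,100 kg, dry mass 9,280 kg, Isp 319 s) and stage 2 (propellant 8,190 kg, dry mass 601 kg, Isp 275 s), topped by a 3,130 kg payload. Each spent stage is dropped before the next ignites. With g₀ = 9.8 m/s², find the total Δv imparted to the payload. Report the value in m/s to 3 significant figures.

Δv ≈ 7860 m/s

Ignition mass of stage 1 = 75,100+9,280 + 8,190+601 + 3,130 = 96,301 kg.
Stage 1: m₀ = 96,301 kg, m_f = 96,301 − 75,100 = 21,201 kg; Δv = 319×9.8×ln(4.542) = 3126.2×1.5134 ≈ 4731 m/s.
Stage 2: m₀ = 11,921 kg, m_f = 11,921 − 8,190 = 3,731 kg; Δv = 275×9.8×ln(3.195) = 2695.0×1.1616 ≈ 3131 m/s.
Total Δv = 4731 + 3131 = 7862 m/s.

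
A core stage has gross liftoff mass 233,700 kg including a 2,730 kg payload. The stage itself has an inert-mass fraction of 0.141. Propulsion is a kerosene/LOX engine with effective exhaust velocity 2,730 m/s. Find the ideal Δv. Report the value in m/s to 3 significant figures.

Δv ≈ 5160 m/s

Stage wet mass = m₀ − payload = 233,700 − 2,730 = 230,970 kg.
Stage dry mass = ε × stage wet mass = 0.141 × 230,970 = 32,566.8 kg.
Burnout mass m_f = stage dry + payload = 32,566.8 + 2,730 = 35,296.8 kg.
By the Tsiolkovsky rocket equation, Δv = v_e · ln(233,700/35,296.8) = 2730.0 × ln(6.621) = 2730.0 × 1.8902 ≈ 5160 m/s.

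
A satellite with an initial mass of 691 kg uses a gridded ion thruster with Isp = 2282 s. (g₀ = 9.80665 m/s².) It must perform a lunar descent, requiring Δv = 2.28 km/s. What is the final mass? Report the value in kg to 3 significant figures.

v_e = Isp · g₀ = 2282 × 9.80665 = 22378.8 m/s.
Rocket equation: m₀/m_f = exp(Δv / v_e) = exp(2280 / 22378.8) = exp(0.1019) = 1.1073.
m_f = m₀ / 1.1073 = 691 / 1.1073 = 624.04 kg.

final mass ≈ 624 kg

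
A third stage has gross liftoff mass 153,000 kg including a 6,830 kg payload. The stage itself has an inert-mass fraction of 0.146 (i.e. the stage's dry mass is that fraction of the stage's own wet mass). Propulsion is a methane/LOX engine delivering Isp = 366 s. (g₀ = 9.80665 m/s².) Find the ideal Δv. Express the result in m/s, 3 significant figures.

Stage wet mass = m₀ − payload = 153,000 − 6,830 = 146,170 kg.
Stage dry mass = ε × stage wet mass = 0.146 × 146,170 = 21,340.8 kg.
Burnout mass m_f = stage dry + payload = 21,340.8 + 6,830 = 28,170.8 kg.
v_e = Isp · g₀ = 366 × 9.80665 = 3589.2 m/s.
Using Δv = v_e ln(m₀/m_f): Δv = v_e · ln(153,000/28,170.8) = 3589.2 × ln(5.431) = 3589.2 × 1.6922 ≈ 6074 m/s.

Δv ≈ 6070 m/s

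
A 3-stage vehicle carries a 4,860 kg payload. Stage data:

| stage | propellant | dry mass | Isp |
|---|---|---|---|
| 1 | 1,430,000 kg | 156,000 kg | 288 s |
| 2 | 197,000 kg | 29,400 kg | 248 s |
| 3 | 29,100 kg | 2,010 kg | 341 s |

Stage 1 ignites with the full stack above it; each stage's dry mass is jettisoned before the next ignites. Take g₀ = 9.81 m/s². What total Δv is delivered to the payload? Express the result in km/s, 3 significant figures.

Δv ≈ 13.1 km/s

Ignition mass of stage 1 = 1,430,000+156,000 + 197,000+29,400 + 29,100+2,010 + 4,860 = 1,848,370 kg.
Stage 1: m₀ = 1,848,370 kg, m_f = 1,848,370 − 1,430,000 = 418,370 kg; Δv = 288×9.81×ln(4.418) = 2825.3×1.4857 ≈ 4197 m/s.
Stage 2: m₀ = 262,370 kg, m_f = 262,370 − 197,000 = 65,370 kg; Δv = 248×9.81×ln(4.014) = 2432.9×1.3897 ≈ 3381 m/s.
Stage 3: m₀ = 35,970 kg, m_f = 35,970 − 29,100 = 6,870 kg; Δv = 341×9.81×ln(5.236) = 3345.2×1.6555 ≈ 5538 m/s.
Total Δv = 4197 + 3381 + 5538 = 13116 m/s.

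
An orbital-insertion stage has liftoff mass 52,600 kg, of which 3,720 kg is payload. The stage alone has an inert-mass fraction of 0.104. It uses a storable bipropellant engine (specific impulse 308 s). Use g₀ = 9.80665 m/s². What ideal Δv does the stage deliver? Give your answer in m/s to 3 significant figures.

Stage wet mass = m₀ − payload = 52,600 − 3,720 = 48,880 kg.
Stage dry mass = ε × stage wet mass = 0.104 × 48,880 = 5,083.52 kg.
Burnout mass m_f = stage dry + payload = 5,083.52 + 3,720 = 8,803.52 kg.
v_e = Isp · g₀ = 308 × 9.80665 = 3020.4 m/s.
Δv = v_e · ln(52,600/8,803.52) = 3020.4 × ln(5.975) = 3020.4 × 1.7876 ≈ 5399 m/s.

Δv ≈ 5400 m/s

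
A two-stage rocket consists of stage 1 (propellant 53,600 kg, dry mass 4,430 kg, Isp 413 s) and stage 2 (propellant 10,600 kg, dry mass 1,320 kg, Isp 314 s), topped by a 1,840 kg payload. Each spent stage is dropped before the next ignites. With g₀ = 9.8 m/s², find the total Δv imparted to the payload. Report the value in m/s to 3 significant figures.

Ignition mass of stage 1 = 53,600+4,430 + 10,600+1,320 + 1,840 = 71,790 kg.
Stage 1: m₀ = 71,790 kg, m_f = 71,790 − 53,600 = 18,190 kg; Δv = 413×9.8×ln(3.947) = 4047.4×1.3729 ≈ 5557 m/s.
Stage 2: m₀ = 13,760 kg, m_f = 13,760 − 10,600 = 3,160 kg; Δv = 314×9.8×ln(4.354) = 3077.2×1.4712 ≈ 4527 m/s.
Total Δv = 5557 + 4527 = 10084 m/s.

Δv ≈ 10100 m/s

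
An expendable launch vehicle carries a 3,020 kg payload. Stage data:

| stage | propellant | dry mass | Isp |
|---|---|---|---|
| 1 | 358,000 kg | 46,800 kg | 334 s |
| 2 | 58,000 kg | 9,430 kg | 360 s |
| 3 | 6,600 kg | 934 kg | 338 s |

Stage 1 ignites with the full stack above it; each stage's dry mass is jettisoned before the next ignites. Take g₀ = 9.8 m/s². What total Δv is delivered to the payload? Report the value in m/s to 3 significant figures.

Ignition mass of stage 1 = 358,000+46,800 + 58,000+9,430 + 6,600+934 + 3,020 = 482,784 kg.
Stage 1: m₀ = 482,784 kg, m_f = 482,784 − 358,000 = 124,784 kg; Δv = 334×9.8×ln(3.869) = 3273.2×1.3530 ≈ 4429 m/s.
Stage 2: m₀ = 77,984 kg, m_f = 77,984 − 58,000 = 19,984 kg; Δv = 360×9.8×ln(3.902) = 3528.0×1.3616 ≈ 4804 m/s.
Stage 3: m₀ = 10,554 kg, m_f = 10,554 − 6,600 = 3,954 kg; Δv = 338×9.8×ln(2.669) = 3312.4×0.9818 ≈ 3252 m/s.
Total Δv = 4429 + 4804 + 3252 = 12485 m/s.

Δv ≈ 12500 m/s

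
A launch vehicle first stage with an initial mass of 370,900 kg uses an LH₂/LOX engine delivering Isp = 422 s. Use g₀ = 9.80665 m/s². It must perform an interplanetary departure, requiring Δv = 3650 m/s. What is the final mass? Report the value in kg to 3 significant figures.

v_e = Isp · g₀ = 422 × 9.80665 = 4138.4 m/s.
m₀/m_f = exp(Δv / v_e) = exp(3650 / 4138.4) = exp(0.8820) = 2.4157.
m_f = m₀ / 2.4157 = 370,900 / 2.4157 = 153,537 kg.

final mass ≈ 154000 kg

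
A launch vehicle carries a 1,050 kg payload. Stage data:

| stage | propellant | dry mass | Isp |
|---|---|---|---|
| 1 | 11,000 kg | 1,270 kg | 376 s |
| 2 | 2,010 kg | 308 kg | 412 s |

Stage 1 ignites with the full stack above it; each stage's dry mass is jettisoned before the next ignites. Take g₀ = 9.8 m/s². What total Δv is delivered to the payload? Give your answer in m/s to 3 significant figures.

Ignition mass of stage 1 = 11,000+1,270 + 2,010+308 + 1,050 = 15,638 kg.
Stage 1: m₀ = 15,638 kg, m_f = 15,638 − 11,000 = 4,638 kg; Δv = 376×9.8×ln(3.372) = 3684.8×1.2154 ≈ 4479 m/s.
Stage 2: m₀ = 3,368 kg, m_f = 3,368 − 2,010 = 1,358 kg; Δv = 412×9.8×ln(2.48) = 4037.6×0.9083 ≈ 3667 m/s.
Total Δv = 4479 + 3667 = 8146 m/s.

Δv ≈ 8150 m/s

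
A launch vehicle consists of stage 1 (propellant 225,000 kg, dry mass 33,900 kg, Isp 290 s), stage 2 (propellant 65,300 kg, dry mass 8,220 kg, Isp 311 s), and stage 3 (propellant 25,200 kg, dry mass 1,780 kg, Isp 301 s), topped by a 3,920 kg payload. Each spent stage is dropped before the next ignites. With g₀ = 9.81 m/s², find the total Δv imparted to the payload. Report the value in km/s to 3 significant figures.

Ignition mass of stage 1 = 225,000+33,900 + 65,300+8,220 + 25,200+1,780 + 3,920 = 363,320 kg.
Stage 1: m₀ = 363,320 kg, m_f = 363,320 − 225,000 = 138,320 kg; Δv = 290×9.81×ln(2.627) = 2844.9×0.9657 ≈ 2747 m/s.
Stage 2: m₀ = 104,420 kg, m_f = 104,420 − 65,300 = 39,120 kg; Δv = 311×9.81×ln(2.669) = 3050.9×0.9818 ≈ 2995 m/s.
Stage 3: m₀ = 30,900 kg, m_f = 30,900 − 25,200 = 5,700 kg; Δv = 301×9.81×ln(5.421) = 2952.8×1.6903 ≈ 4991 m/s.
Total Δv = 2747 + 2995 + 4991 = 10733 m/s.

Δv ≈ 10.7 km/s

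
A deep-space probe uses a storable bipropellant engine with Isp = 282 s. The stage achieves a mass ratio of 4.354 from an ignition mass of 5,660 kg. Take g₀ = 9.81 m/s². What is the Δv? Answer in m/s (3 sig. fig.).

Δv ≈ 4070 m/s

v_e = Isp · g₀ = 282 × 9.81 = 2766.4 m/s.
Δv = v_e · ln(4.354) = 2766.4 × 1.4711 ≈ 4069.7 m/s.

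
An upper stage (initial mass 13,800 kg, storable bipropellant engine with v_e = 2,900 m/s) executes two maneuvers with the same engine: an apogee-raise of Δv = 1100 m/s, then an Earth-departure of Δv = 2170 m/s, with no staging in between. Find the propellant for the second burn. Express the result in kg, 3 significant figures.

After the first burn: m = 13800 × exp(−1100/2900.0) = 13800 × 0.68433 = 9,443.75 kg.
After the second burn: m = 9,443.75 × exp(−2170/2900.0) = 9,443.75 × 0.47318 = 4,468.59 kg.
Second-burn propellant = 9,443.75 − 4,468.59 = 4,975.16 kg.

propellant for the second burn ≈ 4980 kg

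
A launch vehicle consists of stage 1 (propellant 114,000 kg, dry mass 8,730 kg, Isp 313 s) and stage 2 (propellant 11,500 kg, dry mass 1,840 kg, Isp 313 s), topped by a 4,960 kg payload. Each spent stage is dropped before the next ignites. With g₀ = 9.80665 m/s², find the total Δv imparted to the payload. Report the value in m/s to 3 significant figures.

Δv ≈ 8110 m/s

Ignition mass of stage 1 = 114,000+8,730 + 11,500+1,840 + 4,960 = 141,030 kg.
Stage 1: m₀ = 141,030 kg, m_f = 141,030 − 114,000 = 27,030 kg; Δv = 313×9.80665×ln(5.218) = 3069.5×1.6520 ≈ 5071 m/s.
Stage 2: m₀ = 18,300 kg, m_f = 18,300 − 11,500 = 6,800 kg; Δv = 313×9.80665×ln(2.691) = 3069.5×0.9900 ≈ 3039 m/s.
Total Δv = 5071 + 3039 = 8110 m/s.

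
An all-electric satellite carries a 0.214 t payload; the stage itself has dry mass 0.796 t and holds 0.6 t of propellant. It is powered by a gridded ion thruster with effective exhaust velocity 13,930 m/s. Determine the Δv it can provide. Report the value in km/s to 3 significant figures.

m₀ = payload + dry + propellant = 0.214 + 0.796 + 0.6 = 1.61 t.
m_f = payload + dry = 0.214 + 0.796 = 1.01 t.
By the Tsiolkovsky rocket equation, Δv = v_e · ln(m₀/m_f) = 13930.0 × ln(1.594) = 13930.0 × 0.4663 ≈ 6495.3 m/s.

Δv ≈ 6.50 km/s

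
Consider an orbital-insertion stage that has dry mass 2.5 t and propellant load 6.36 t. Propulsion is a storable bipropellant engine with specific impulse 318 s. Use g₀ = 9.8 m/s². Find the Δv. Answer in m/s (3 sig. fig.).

v_e = Isp · g₀ = 318 × 9.8 = 3116.4 m/s.
m₀ = m_dry + m_prop = 2.5 + 6.36 = 8.86 t.
From the ideal rocket equation, Δv = v_e · ln(m₀/m_f) = 3116.4 × ln(3.544) = 3116.4 × 1.2653 ≈ 3943.0 m/s.

Δv ≈ 3940 m/s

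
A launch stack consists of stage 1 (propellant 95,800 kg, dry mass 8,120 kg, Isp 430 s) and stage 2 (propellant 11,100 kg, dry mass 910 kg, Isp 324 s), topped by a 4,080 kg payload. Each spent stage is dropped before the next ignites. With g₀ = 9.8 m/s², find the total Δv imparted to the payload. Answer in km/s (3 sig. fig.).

Δv ≈ 10.5 km/s

Ignition mass of stage 1 = 95,800+8,120 + 11,100+910 + 4,080 = 120,010 kg.
Stage 1: m₀ = 120,010 kg, m_f = 120,010 − 95,800 = 24,210 kg; Δv = 430×9.8×ln(4.957) = 4214.0×1.6008 ≈ 6746 m/s.
Stage 2: m₀ = 16,090 kg, m_f = 16,090 − 11,100 = 4,990 kg; Δv = 324×9.8×ln(3.224) = 3175.2×1.1708 ≈ 3717 m/s.
Total Δv = 6746 + 3717 = 10463 m/s.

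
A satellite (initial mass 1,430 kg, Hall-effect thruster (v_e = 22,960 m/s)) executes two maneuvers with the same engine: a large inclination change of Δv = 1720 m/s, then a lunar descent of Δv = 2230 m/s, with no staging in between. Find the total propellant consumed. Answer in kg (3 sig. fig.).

After the first burn: m = 1430 × exp(−1720/22960.0) = 1430 × 0.92782 = 1,326.78 kg.
After the second burn: m = 1,326.78 × exp(−2230/22960.0) = 1,326.78 × 0.90744 = 1,203.97 kg.
Total propellant = m₀ − m_final = 1430 − 1,203.97 = 226.03 kg.

total propellant consumed ≈ 226 kg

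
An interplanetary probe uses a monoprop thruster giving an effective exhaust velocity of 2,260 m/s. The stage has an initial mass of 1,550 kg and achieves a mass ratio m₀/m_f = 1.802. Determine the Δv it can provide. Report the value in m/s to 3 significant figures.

Δv = v_e · ln(1.802) = 2260.0 × 0.5889 ≈ 1330.9 m/s.

Δv ≈ 1330 m/s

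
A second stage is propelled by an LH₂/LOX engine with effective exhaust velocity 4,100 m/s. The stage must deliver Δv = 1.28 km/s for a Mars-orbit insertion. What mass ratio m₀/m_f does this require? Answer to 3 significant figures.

mass ratio ≈ 1.37

m₀/m_f = exp(Δv / v_e) = exp(1280 / 4100.0) = exp(0.3122) = 1.3664.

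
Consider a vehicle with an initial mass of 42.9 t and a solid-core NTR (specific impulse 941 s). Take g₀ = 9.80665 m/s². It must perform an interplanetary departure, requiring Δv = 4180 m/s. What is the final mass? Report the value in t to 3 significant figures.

final mass ≈ 27.3 t

v_e = Isp · g₀ = 941 × 9.80665 = 9228.1 m/s.
m₀/m_f = exp(Δv / v_e) = exp(4180 / 9228.1) = exp(0.4530) = 1.5730.
m_f = m₀ / 1.5730 = 42.9 / 1.5730 = 27.2727 t.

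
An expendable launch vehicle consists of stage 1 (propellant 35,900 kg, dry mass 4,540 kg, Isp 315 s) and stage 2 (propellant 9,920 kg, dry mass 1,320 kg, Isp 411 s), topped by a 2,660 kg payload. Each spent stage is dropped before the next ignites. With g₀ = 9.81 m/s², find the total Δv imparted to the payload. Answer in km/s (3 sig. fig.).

Δv ≈ 8.38 km/s

Ignition mass of stage 1 = 35,900+4,540 + 9,920+1,320 + 2,660 = 54,340 kg.
Stage 1: m₀ = 54,340 kg, m_f = 54,340 − 35,900 = 18,440 kg; Δv = 315×9.81×ln(2.947) = 3090.2×1.0807 ≈ 3340 m/s.
Stage 2: m₀ = 13,900 kg, m_f = 13,900 − 9,920 = 3,980 kg; Δv = 411×9.81×ln(3.492) = 4031.9×1.2506 ≈ 5042 m/s.
Total Δv = 3340 + 5042 = 8382 m/s.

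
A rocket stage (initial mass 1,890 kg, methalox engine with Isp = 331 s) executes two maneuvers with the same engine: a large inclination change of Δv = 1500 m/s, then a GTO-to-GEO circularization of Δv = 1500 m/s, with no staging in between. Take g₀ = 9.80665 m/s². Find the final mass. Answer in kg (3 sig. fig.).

final mass ≈ 750 kg

v_e = Isp · g₀ = 331 × 9.80665 = 3246.0 m/s.
After the first burn: m = 1890 × exp(−1500/3246.0) = 1890 × 0.62995 = 1,190.61 kg.
After the second burn: m = 1,190.61 × exp(−1500/3246.0) = 1,190.61 × 0.62995 = 750.025 kg.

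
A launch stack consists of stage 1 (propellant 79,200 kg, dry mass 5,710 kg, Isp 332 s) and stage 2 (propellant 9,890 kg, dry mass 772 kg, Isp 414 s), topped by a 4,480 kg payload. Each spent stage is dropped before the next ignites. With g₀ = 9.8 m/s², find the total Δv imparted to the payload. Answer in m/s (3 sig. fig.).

Δv ≈ 9400 m/s

Ignition mass of stage 1 = 79,200+5,710 + 9,890+772 + 4,480 = 100,052 kg.
Stage 1: m₀ = 100,052 kg, m_f = 100,052 − 79,200 = 20,852 kg; Δv = 332×9.8×ln(4.798) = 3253.6×1.5682 ≈ 5102 m/s.
Stage 2: m₀ = 15,142 kg, m_f = 15,142 − 9,890 = 5,252 kg; Δv = 414×9.8×ln(2.883) = 4057.2×1.0589 ≈ 4296 m/s.
Total Δv = 5102 + 4296 = 9398 m/s.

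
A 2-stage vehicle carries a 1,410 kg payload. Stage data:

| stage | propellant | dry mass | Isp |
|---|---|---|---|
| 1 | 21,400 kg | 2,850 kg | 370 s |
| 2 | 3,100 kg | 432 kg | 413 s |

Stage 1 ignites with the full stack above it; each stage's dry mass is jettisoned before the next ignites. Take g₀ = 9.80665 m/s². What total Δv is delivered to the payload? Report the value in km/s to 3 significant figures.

Δv ≈ 8.79 km/s

Ignition mass of stage 1 = 21,400+2,850 + 3,100+432 + 1,410 = 29,192 kg.
Stage 1: m₀ = 29,192 kg, m_f = 29,192 − 21,400 = 7,792 kg; Δv = 370×9.80665×ln(3.746) = 3628.5×1.3208 ≈ 4792 m/s.
Stage 2: m₀ = 4,942 kg, m_f = 4,942 − 3,100 = 1,842 kg; Δv = 413×9.80665×ln(2.683) = 4050.1×0.9869 ≈ 3997 m/s.
Total Δv = 4792 + 3997 = 8789 m/s.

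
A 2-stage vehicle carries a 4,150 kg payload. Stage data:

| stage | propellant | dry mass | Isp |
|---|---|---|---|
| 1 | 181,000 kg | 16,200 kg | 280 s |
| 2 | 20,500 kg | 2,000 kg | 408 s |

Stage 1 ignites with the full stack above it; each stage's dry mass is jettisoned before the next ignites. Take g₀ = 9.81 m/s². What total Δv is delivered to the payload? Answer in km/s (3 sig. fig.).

Δv ≈ 10.4 km/s

Ignition mass of stage 1 = 181,000+16,200 + 20,500+2,000 + 4,150 = 223,850 kg.
Stage 1: m₀ = 223,850 kg, m_f = 223,850 − 181,000 = 42,850 kg; Δv = 280×9.81×ln(5.224) = 2746.8×1.6533 ≈ 4541 m/s.
Stage 2: m₀ = 26,650 kg, m_f = 26,650 − 20,500 = 6,150 kg; Δv = 408×9.81×ln(4.333) = 4002.5×1.4663 ≈ 5869 m/s.
Total Δv = 4541 + 5869 = 10410 m/s.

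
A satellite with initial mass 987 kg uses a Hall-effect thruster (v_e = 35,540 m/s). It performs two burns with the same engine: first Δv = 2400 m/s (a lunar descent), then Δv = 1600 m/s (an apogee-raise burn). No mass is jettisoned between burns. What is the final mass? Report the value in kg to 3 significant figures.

After the first burn: m = 987 × exp(−2400/35540.0) = 987 × 0.93470 = 922.549 kg.
After the second burn: m = 922.549 × exp(−1600/35540.0) = 922.549 × 0.95598 = 881.938 kg.

final mass ≈ 882 kg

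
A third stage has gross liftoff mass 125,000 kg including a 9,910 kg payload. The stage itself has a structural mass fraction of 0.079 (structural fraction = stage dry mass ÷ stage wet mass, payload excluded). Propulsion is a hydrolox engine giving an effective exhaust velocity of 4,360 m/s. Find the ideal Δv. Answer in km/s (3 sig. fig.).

Δv ≈ 8.21 km/s

Stage wet mass = m₀ − payload = 125,000 − 9,910 = 115,090 kg.
Stage dry mass = ε × stage wet mass = 0.079 × 115,090 = 9,092.11 kg.
Burnout mass m_f = stage dry + payload = 9,092.11 + 9,910 = 19,002.11 kg.
Δv = v_e · ln(125,000/19,002.11) = 4360.0 × ln(6.578) = 4360.0 × 1.8838 ≈ 8213 m/s.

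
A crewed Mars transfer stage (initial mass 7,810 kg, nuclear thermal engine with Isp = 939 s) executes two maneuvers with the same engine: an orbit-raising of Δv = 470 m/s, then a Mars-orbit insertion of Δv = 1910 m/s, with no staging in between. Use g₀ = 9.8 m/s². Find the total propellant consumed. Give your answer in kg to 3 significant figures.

total propellant consumed ≈ 1780 kg

v_e = Isp · g₀ = 939 × 9.8 = 9202.2 m/s.
After the first burn: m = 7810 × exp(−470/9202.2) = 7810 × 0.95021 = 7,421.14 kg.
After the second burn: m = 7,421.14 × exp(−1910/9202.2) = 7,421.14 × 0.81257 = 6,030.2 kg.
Total propellant = m₀ − m_final = 7810 − 6,030.2 = 1,779.8 kg.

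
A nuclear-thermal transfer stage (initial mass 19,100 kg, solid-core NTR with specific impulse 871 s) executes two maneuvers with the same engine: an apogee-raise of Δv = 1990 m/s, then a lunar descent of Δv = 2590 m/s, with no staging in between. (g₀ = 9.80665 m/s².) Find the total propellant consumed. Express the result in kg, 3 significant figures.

total propellant consumed ≈ 7930 kg

v_e = Isp · g₀ = 871 × 9.80665 = 8541.6 m/s.
After the first burn: m = 19100 × exp(−1990/8541.6) = 19100 × 0.79217 = 15,130.4 kg.
After the second burn: m = 15,130.4 × exp(−2590/8541.6) = 15,130.4 × 0.73844 = 11,172.9 kg.
Total propellant = m₀ − m_final = 19100 − 11,172.9 = 7,927.1 kg.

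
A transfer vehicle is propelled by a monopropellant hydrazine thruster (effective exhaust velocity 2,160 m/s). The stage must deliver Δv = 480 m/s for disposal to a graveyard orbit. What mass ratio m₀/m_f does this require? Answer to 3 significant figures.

m₀/m_f = exp(Δv / v_e) = exp(480 / 2160.0) = exp(0.2222) = 1.2488.

mass ratio ≈ 1.25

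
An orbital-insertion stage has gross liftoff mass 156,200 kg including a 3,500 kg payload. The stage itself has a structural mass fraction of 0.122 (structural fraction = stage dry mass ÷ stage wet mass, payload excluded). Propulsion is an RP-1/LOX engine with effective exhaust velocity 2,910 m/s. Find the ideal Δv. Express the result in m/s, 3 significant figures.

Stage wet mass = m₀ − payload = 156,200 − 3,500 = 152,700 kg.
Stage dry mass = ε × stage wet mass = 0.122 × 152,700 = 18,629.4 kg.
Burnout mass m_f = stage dry + payload = 18,629.4 + 3,500 = 22,129.4 kg.
Using Δv = v_e ln(m₀/m_f): Δv = v_e · ln(156,200/22,129.4) = 2910.0 × ln(7.058) = 2910.0 × 1.9542 ≈ 5687 m/s.

Δv ≈ 5690 m/s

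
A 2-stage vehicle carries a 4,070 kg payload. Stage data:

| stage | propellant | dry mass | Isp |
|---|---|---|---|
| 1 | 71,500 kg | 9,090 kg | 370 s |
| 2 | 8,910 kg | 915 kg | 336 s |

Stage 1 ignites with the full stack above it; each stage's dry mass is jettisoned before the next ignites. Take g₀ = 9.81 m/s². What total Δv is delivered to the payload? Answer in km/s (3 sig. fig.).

Ignition mass of stage 1 = 71,500+9,090 + 8,910+915 + 4,070 = 94,485 kg.
Stage 1: m₀ = 94,485 kg, m_f = 94,485 − 71,500 = 22,985 kg; Δv = 370×9.81×ln(4.111) = 3629.7×1.4136 ≈ 5131 m/s.
Stage 2: m₀ = 13,895 kg, m_f = 13,895 − 8,910 = 4,985 kg; Δv = 336×9.81×ln(2.787) = 3296.2×1.0251 ≈ 3379 m/s.
Total Δv = 5131 + 3379 = 8510 m/s.

Δv ≈ 8.51 km/s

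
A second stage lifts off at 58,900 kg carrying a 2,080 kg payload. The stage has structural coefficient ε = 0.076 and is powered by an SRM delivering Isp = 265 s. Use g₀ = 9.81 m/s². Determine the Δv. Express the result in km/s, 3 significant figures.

Stage wet mass = m₀ − payload = 58,900 − 2,080 = 56,820 kg.
Stage dry mass = ε × stage wet mass = 0.076 × 56,820 = 4,318.32 kg.
Burnout mass m_f = stage dry + payload = 4,318.32 + 2,080 = 6,398.32 kg.
v_e = Isp · g₀ = 265 × 9.81 = 2599.7 m/s.
Rocket equation: Δv = v_e · ln(58,900/6,398.32) = 2599.7 × ln(9.206) = 2599.7 × 2.2198 ≈ 5771 m/s.

Δv ≈ 5.77 km/s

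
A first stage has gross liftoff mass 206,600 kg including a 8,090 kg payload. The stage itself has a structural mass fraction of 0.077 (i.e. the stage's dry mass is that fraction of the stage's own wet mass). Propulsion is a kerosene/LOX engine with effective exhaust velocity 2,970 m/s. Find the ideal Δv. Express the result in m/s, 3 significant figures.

Δv ≈ 6470 m/s

Stage wet mass = m₀ − payload = 206,600 − 8,090 = 198,510 kg.
Stage dry mass = ε × stage wet mass = 0.077 × 198,510 = 15,285.3 kg.
Burnout mass m_f = stage dry + payload = 15,285.3 + 8,090 = 23,375.3 kg.
By the Tsiolkovsky rocket equation, Δv = v_e · ln(206,600/23,375.3) = 2970.0 × ln(8.838) = 2970.0 × 2.1791 ≈ 6472 m/s.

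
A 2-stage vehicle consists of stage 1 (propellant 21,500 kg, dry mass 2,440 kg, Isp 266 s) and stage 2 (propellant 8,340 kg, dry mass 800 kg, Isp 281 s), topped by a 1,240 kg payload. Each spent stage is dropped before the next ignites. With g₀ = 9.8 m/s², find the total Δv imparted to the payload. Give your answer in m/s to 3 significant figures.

Ignition mass of stage 1 = 21,500+2,440 + 8,340+800 + 1,240 = 34,320 kg.
Stage 1: m₀ = 34,320 kg, m_f = 34,320 − 21,500 = 12,820 kg; Δv = 266×9.8×ln(2.677) = 2606.8×0.9847 ≈ 2567 m/s.
Stage 2: m₀ = 10,380 kg, m_f = 10,380 − 8,340 = 2,040 kg; Δv = 281×9.8×ln(5.088) = 2753.8×1.6269 ≈ 4480 m/s.
Total Δv = 2567 + 4480 = 7047 m/s.

Δv ≈ 7050 m/s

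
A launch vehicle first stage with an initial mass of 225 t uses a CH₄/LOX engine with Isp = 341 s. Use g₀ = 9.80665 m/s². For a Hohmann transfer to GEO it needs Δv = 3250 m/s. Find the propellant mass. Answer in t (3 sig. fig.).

v_e = Isp · g₀ = 341 × 9.80665 = 3344.1 m/s.
Using Δv = v_e ln(m₀/m_f): m₀/m_f = exp(Δv / v_e) = exp(3250 / 3344.1) = exp(0.9719) = 2.6429.
m_f = 225 / 2.6429 = 85.1338 t, so propellant = m₀ − m_f = 225 − 85.1338 = 139.8662 t.

propellant mass ≈ 140 t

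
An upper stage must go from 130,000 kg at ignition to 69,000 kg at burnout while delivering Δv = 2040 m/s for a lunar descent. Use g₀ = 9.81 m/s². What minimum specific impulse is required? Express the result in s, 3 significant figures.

ln(m₀/m_f) = ln(130000/69000) = ln(1.884) = 0.6334.
Rocket equation: v_e = Δv / ln(m₀/m_f) = 2040 / 0.6334 = 3220.6 m/s.
Isp = v_e / g₀ = 3220.6 / 9.81 = 328.3 s.

Isp ≈ 328 s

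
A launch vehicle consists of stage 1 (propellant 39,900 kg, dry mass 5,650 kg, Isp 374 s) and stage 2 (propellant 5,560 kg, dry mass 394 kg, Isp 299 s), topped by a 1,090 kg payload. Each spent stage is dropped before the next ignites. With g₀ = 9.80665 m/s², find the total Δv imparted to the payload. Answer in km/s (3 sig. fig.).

Ignition mass of stage 1 = 39,900+5,650 + 5,560+394 + 1,090 = 52,594 kg.
Stage 1: m₀ = 52,594 kg, m_f = 52,594 − 39,900 = 12,694 kg; Δv = 374×9.80665×ln(4.143) = 3667.7×1.4215 ≈ 5214 m/s.
Stage 2: m₀ = 7,044 kg, m_f = 7,044 − 5,560 = 1,484 kg; Δv = 299×9.80665×ln(4.747) = 2932.2×1.5574 ≈ 4567 m/s.
Total Δv = 5214 + 4567 = 9781 m/s.

Δv ≈ 9.78 km/s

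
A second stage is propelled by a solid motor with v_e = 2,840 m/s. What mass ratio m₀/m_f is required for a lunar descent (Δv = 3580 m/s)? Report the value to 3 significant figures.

mass ratio ≈ 3.53

m₀/m_f = exp(Δv / v_e) = exp(3580 / 2840.0) = exp(1.2606) = 3.5274.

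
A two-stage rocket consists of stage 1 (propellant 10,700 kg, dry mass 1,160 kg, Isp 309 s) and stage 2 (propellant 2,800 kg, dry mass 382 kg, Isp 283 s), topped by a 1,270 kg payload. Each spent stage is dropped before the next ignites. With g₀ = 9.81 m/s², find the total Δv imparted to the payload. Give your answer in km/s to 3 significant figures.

Ignition mass of stage 1 = 10,700+1,160 + 2,800+382 + 1,270 = 16,312 kg.
Stage 1: m₀ = 16,312 kg, m_f = 16,312 − 10,700 = 5,612 kg; Δv = 309×9.81×ln(2.907) = 3031.3×1.0670 ≈ 3234 m/s.
Stage 2: m₀ = 4,452 kg, m_f = 4,452 − 2,800 = 1,652 kg; Δv = 283×9.81×ln(2.695) = 2776.2×0.9914 ≈ 2752 m/s.
Total Δv = 3234 + 2752 = 5986 m/s.

Δv ≈ 5.99 km/s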